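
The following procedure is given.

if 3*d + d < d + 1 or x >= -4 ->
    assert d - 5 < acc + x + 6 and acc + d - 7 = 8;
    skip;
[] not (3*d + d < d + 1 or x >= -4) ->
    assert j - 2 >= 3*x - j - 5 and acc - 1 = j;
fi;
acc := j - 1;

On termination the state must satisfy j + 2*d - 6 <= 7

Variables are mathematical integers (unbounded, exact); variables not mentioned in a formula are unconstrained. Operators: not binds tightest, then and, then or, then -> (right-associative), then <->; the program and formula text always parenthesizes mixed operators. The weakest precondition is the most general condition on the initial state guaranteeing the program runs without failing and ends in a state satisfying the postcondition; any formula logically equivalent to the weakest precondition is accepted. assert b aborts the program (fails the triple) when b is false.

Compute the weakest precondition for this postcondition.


Working backward. After the program, the postcondition j + 2*d - 6 <= 7 must hold; in canonical form it is 2*d + j <= 13.
Before acc := j - 1: 2*d + j <= 13
Then branch requires d < acc + x + 11 and acc + d = 15 and 2*d + j <= 13; else branch requires 2*j >= 3*x - 3 and acc = j + 1 and 2*d + j <= 13.
Before the if: ((3*d < 1 or x >= -4) -> (d < acc + x + 11 and acc + d = 15 and 2*d + j <= 13)) and ((not (3*d < 1 or x >= -4)) -> (2*j >= 3*x - 3 and acc = j + 1 and 2*d + j <= 13))
Answer: WP = ((3*d < 1 or x >= -4) -> (d < acc + x + 11 and acc + d = 15 and 2*d + j <= 13)) and ((not (3*d < 1 or x >= -4)) -> (2*j >= 3*x - 3 and acc = j + 1 and 2*d + j <= 13))


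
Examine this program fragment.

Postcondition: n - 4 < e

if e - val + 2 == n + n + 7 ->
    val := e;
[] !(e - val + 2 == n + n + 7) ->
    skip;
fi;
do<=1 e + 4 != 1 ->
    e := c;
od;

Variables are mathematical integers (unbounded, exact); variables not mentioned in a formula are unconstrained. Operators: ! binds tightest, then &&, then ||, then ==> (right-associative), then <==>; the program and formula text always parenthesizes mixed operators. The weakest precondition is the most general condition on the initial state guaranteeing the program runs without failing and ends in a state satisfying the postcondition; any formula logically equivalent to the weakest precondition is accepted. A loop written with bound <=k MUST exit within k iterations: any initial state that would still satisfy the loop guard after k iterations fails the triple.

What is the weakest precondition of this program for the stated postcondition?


Working backward. After the program, the postcondition n - 4 < e must hold; in canonical form it is n < e + 4.
Before the loop (bound <=1), unroll the exhaustion recursion (WP_0 = exit-now case; WP_j = one more guarded iteration, up to j = 1):
  WP_0: (!(e != -3)) && n < e + 4
  WP_1: (e != -3 ==> ((!(c != -3)) && n < c + 4)) && ((!(e != -3)) ==> n < e + 4)
So before the loop: (e != -3 ==> ((!(c != -3)) && n < c + 4)) && ((!(e != -3)) ==> n < e + 4)
Then branch requires (e != -3 ==> ((!(c != -3)) && n < c + 4)) && ((!(e != -3)) ==> n < e + 4); else branch requires (e != -3 ==> ((!(c != -3)) && n < c + 4)) && ((!(e != -3)) ==> n < e + 4).
Before the if: (e == 2*n + val + 5 ==> ((e != -3 ==> ((!(c != -3)) && n < c + 4)) && ((!(e != -3)) ==> n < e + 4))) && ((!(e == 2*n + val + 5)) ==> ((e != -3 ==> ((!(c != -3)) && n < c + 4)) && ((!(e != -3)) ==> n < e + 4)))
Answer: WP = (e == 2*n + val + 5 ==> ((e != -3 ==> ((!(c != -3)) && n < c + 4)) && ((!(e != -3)) ==> n < e + 4))) && ((!(e == 2*n + val + 5)) ==> ((e != -3 ==> ((!(c != -3)) && n < c + 4)) && ((!(e != -3)) ==> n < e + 4)))


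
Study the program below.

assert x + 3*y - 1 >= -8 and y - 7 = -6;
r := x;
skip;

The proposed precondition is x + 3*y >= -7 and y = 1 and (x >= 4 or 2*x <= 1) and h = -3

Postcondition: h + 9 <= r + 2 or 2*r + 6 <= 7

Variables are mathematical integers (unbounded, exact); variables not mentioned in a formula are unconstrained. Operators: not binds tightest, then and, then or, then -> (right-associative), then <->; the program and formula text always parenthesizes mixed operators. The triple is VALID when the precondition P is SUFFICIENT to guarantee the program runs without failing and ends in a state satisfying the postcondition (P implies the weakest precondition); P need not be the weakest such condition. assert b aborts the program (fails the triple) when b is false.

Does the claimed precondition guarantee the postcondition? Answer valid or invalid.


Working backward. After the program, the postcondition h + 9 <= r + 2 or 2*r + 6 <= 7 must hold; in canonical form it is h <= r - 7 or 2*r <= 1.
Before skip: h <= r - 7 or 2*r <= 1
Before r := x: h <= x - 7 or 2*x <= 1
Before assert x + 3*y - 1 >= -8 and y - 7 = -6: x + 3*y >= -7 and y = 1 and (h <= x - 7 or 2*x <= 1)
The weakest precondition is x + 3*y >= -7 and y = 1 and (h <= x - 7 or 2*x <= 1).
Check whether x + 3*y >= -7 and y = 1 and (x >= 4 or 2*x <= 1) and h = -3 implies it.
Every state satisfying the precondition satisfies the weakest precondition: the implication holds.
Answer: valid


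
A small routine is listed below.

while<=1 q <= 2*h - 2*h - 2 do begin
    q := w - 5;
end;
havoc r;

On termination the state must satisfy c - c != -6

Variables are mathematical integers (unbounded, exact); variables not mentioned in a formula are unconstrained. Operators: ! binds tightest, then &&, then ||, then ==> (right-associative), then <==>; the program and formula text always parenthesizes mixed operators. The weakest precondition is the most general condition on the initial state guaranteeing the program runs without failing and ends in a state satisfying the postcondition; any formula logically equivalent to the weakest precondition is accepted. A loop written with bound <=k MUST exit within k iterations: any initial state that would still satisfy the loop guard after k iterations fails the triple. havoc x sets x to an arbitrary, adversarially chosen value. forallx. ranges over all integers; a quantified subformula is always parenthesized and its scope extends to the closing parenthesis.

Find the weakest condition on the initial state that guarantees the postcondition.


Working backward. After the program, the postcondition c - c != -6 must hold; in canonical form it is true.
Before havoc r: true
Before the loop (bound <=1), unroll the exhaustion recursion (WP_0 = exit-now case; WP_j = one more guarded iteration, up to j = 1):
  WP_0: !(q <= -2)
  WP_1: q <= -2 ==> (!(w <= 3))
So before the loop: q <= -2 ==> (!(w <= 3))
Answer: WP = q <= -2 ==> (!(w <= 3))


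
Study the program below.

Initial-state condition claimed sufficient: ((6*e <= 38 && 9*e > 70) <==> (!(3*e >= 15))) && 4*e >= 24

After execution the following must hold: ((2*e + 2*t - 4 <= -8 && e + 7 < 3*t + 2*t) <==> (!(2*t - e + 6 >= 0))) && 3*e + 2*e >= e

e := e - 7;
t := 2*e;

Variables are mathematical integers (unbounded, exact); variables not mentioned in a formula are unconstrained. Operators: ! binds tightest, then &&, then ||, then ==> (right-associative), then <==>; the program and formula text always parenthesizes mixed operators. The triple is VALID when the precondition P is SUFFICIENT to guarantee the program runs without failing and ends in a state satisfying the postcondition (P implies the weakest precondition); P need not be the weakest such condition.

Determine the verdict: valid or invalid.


Working backward. After the program, the postcondition ((2*e + 2*t - 4 <= -8 && e + 7 < 3*t + 2*t) <==> (!(2*t - e + 6 >= 0))) && 3*e + 2*e >= e must hold; in canonical form it is ((2*e + 2*t <= -4 && e < 5*t - 7) <==> (!(2*t >= e - 6))) && 4*e >= 0.
Before t := 2*e: ((6*e <= -4 && 9*e > 7) <==> (!(3*e >= -6))) && 4*e >= 0
Before e := e - 7: ((6*e <= 38 && 9*e > 70) <==> (!(3*e >= 15))) && 4*e >= 28
The weakest precondition is ((6*e <= 38 && 9*e > 70) <==> (!(3*e >= 15))) && 4*e >= 28.
Check whether ((6*e <= 38 && 9*e > 70) <==> (!(3*e >= 15))) && 4*e >= 24 implies it.
Countermodel: at the initial state e = 6, the precondition holds but the weakest precondition fails.
Answer: invalid


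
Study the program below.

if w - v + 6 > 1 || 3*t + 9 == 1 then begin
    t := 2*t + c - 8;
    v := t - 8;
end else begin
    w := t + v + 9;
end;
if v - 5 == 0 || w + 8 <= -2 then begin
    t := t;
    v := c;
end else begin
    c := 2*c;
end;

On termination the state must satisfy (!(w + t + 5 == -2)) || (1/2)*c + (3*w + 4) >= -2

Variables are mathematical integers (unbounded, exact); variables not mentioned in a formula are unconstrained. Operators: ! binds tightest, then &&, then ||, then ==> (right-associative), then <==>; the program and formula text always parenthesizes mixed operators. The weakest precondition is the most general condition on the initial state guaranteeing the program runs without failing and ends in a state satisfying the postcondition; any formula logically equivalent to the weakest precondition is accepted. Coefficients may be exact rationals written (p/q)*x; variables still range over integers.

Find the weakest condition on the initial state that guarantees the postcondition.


Working backward. After the program, the postcondition (!(w + t + 5 == -2)) || (1/2)*c + (3*w + 4) >= -2 must hold; in canonical form it is (!(t + w == -7)) || (1/2)*c + 3*w >= -6.
Then branch requires (!(t + w == -7)) || (1/2)*c + 3*w >= -6; else branch requires (!(t + w == -7)) || c + 3*w >= -6.
Before the if: ((v == 5 || w <= -10) ==> ((!(t + w == -7)) || (1/2)*c + 3*w >= -6)) && ((!(v == 5 || w <= -10)) ==> ((!(t + w == -7)) || c + 3*w >= -6))
Then branch requires ((c + 2*t == 21 || w <= -10) ==> ((!(c + 2*t + w == 1)) || (1/2)*c + 3*w >= -6)) && ((!(c + 2*t == 21 || w <= -10)) ==> ((!(c + 2*t + w == 1)) || c + 3*w >= -6)); else branch requires ((v == 5 || t + v <= -19) ==> ((!(2*t + v == -16)) || (1/2)*c + 3*t + 3*v >= -33)) && ((!(v == 5 || t + v <= -19)) ==> ((!(2*t + v == -16)) || c + 3*t + 3*v >= -33)).
Before the if: ((w > v - 5 || 3*t == -8) ==> (((c + 2*t == 21 || w <= -10) ==> ((!(c + 2*t + w == 1)) || (1/2)*c + 3*w >= -6)) && ((!(c + 2*t == 21 || w <= -10)) ==> ((!(c + 2*t + w == 1)) || c + 3*w >= -6)))) && ((!(w > v - 5 || 3*t == -8)) ==> (((v == 5 || t + v <= -19) ==> ((!(2*t + v == -16)) || (1/2)*c + 3*t + 3*v >= -33)) && ((!(v == 5 || t + v <= -19)) ==> ((!(2*t + v == -16)) || c + 3*t + 3*v >= -33))))
Answer: WP = ((w > v - 5 || 3*t == -8) ==> (((c + 2*t == 21 || w <= -10) ==> ((!(c + 2*t + w == 1)) || (1/2)*c + 3*w >= -6)) && ((!(c + 2*t == 21 || w <= -10)) ==> ((!(c + 2*t + w == 1)) || c + 3*w >= -6)))) && ((!(w > v - 5 || 3*t == -8)) ==> (((v == 5 || t + v <= -19) ==> ((!(2*t + v == -16)) || (1/2)*c + 3*t + 3*v >= -33)) && ((!(v == 5 || t + v <= -19)) ==> ((!(2*t + v == -16)) || c + 3*t + 3*v >= -33))))


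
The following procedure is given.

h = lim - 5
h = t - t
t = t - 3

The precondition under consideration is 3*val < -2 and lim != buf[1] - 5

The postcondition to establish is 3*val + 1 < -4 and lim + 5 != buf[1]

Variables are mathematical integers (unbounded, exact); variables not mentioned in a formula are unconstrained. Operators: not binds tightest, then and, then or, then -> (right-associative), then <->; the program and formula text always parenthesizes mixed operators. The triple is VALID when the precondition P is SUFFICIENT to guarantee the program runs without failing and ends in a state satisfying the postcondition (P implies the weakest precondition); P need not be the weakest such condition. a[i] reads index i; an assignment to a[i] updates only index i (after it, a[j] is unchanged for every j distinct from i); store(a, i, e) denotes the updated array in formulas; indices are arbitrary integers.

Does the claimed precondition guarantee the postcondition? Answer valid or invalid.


Working backward. After the program, the postcondition 3*val + 1 < -4 and lim + 5 != buf[1] must hold; in canonical form it is 3*val < -5 and lim != buf[1] - 5.
Before t := t - 3: 3*val < -5 and lim != buf[1] - 5
Before h := t - t: 3*val < -5 and lim != buf[1] - 5
Before h := lim - 5: 3*val < -5 and lim != buf[1] - 5
The weakest precondition is 3*val < -5 and lim != buf[1] - 5.
Check whether 3*val < -2 and lim != buf[1] - 5 implies it.
Countermodel: at the initial state buf = {[1] = 0, elsewhere 0}, lim = -4, val = -1, the precondition holds but the weakest precondition fails.
Answer: invalid


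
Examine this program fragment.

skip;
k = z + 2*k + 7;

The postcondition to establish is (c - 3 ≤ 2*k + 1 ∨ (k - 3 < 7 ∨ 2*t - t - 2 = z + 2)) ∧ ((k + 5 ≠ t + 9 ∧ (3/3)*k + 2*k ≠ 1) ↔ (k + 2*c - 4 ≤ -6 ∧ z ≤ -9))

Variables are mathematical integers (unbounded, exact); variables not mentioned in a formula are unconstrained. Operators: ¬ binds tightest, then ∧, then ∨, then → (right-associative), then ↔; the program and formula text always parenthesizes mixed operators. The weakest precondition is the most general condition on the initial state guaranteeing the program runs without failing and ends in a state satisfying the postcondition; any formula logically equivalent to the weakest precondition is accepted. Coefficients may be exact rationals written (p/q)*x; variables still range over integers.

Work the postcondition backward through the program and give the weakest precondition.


Working backward. After the program, the postcondition (c - 3 ≤ 2*k + 1 ∨ (k - 3 < 7 ∨ 2*t - t - 2 = z + 2)) ∧ ((k + 5 ≠ t + 9 ∧ (3/3)*k + 2*k ≠ 1) ↔ (k + 2*c - 4 ≤ -6 ∧ z ≤ -9)) must hold; in canonical form it is (c ≤ 2*k + 4 ∨ k < 10 ∨ t = z + 4) ∧ ((k ≠ t + 4 ∧ 3*k ≠ 1) ↔ (2*c + k ≤ -2 ∧ z ≤ -9)).
Before k := z + 2*k + 7: (c ≤ 4*k + 2*z + 18 ∨ 2*k + z < 3 ∨ t = z + 4) ∧ ((2*k + z ≠ t - 3 ∧ 6*k + 3*z ≠ -20) ↔ (2*c + 2*k + z ≤ -9 ∧ z ≤ -9))
Before skip: (c ≤ 4*k + 2*z + 18 ∨ 2*k + z < 3 ∨ t = z + 4) ∧ ((2*k + z ≠ t - 3 ∧ 6*k + 3*z ≠ -20) ↔ (2*c + 2*k + z ≤ -9 ∧ z ≤ -9))
Answer: WP = (c ≤ 4*k + 2*z + 18 ∨ 2*k + z < 3 ∨ t = z + 4) ∧ ((2*k + z ≠ t - 3 ∧ 6*k + 3*z ≠ -20) ↔ (2*c + 2*k + z ≤ -9 ∧ z ≤ -9))


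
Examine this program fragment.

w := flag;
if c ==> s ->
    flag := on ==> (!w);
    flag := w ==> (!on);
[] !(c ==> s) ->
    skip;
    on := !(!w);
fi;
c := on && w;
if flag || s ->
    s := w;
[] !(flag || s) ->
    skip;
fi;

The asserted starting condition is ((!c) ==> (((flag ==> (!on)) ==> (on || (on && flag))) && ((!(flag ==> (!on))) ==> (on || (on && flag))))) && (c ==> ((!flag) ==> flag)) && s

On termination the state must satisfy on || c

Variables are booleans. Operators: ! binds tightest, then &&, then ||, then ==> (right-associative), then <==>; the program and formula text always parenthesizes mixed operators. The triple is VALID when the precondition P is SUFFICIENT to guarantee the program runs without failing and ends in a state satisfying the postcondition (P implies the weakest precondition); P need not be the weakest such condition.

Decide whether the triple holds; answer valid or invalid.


Working backward. After the program, on || c must hold.
Then branch requires on || c; else branch requires on || c.
Before the if: ((flag || s) ==> (on || c)) && ((!(flag || s)) ==> (on || c))
Before c := on && w: ((flag || s) ==> (on || (on && w))) && ((!(flag || s)) ==> (on || (on && w)))
Then branch requires (((w ==> (!on)) || s) ==> (on || (on && w))) && ((!((w ==> (!on)) || s)) ==> (on || (on && w))); else branch requires ((flag || s) ==> w) && ((!(flag || s)) ==> w).
Before the if: ((c ==> s) ==> ((((w ==> (!on)) || s) ==> (on || (on && w))) && ((!((w ==> (!on)) || s)) ==> (on || (on && w))))) && ((!(c ==> s)) ==> (((flag || s) ==> w) && ((!(flag || s)) ==> w)))
Before w := flag: ((c ==> s) ==> ((((flag ==> (!on)) || s) ==> (on || (on && flag))) && ((!((flag ==> (!on)) || s)) ==> (on || (on && flag))))) && ((!(c ==> s)) ==> (((flag || s) ==> flag) && ((!(flag || s)) ==> flag)))
The weakest precondition is ((c ==> s) ==> ((((flag ==> (!on)) || s) ==> (on || (on && flag))) && ((!((flag ==> (!on)) || s)) ==> (on || (on && flag))))) && ((!(c ==> s)) ==> (((flag || s) ==> flag) && ((!(flag || s)) ==> flag))).
Check whether ((!c) ==> (((flag ==> (!on)) ==> (on || (on && flag))) && ((!(flag ==> (!on))) ==> (on || (on && flag))))) && (c ==> ((!flag) ==> flag)) && s implies it.
Countermodel: at the initial state c = true, flag = true, on = false, s = true, the precondition holds but the weakest precondition fails.
Answer: invalid


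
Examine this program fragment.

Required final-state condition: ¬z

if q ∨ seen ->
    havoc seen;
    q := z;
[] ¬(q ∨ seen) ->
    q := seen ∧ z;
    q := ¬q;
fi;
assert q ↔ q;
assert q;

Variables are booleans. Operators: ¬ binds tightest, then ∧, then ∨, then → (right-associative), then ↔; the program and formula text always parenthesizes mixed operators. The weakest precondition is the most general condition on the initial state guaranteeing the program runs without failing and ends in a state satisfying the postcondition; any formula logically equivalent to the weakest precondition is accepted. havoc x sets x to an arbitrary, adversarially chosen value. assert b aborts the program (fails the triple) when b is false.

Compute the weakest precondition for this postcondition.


Working backward. After the program, ¬z must hold.
Before assert q: q ∧ (¬z)
Before assert q ↔ q: q ∧ (¬z)
Then branch requires false; else branch requires (¬(seen ∧ z)) ∧ (¬z).
Before the if: (¬(q ∨ seen)) ∧ ((¬(q ∨ seen)) → ((¬(seen ∧ z)) ∧ (¬z)))
Answer: WP = (¬(q ∨ seen)) ∧ ((¬(q ∨ seen)) → ((¬(seen ∧ z)) ∧ (¬z)))


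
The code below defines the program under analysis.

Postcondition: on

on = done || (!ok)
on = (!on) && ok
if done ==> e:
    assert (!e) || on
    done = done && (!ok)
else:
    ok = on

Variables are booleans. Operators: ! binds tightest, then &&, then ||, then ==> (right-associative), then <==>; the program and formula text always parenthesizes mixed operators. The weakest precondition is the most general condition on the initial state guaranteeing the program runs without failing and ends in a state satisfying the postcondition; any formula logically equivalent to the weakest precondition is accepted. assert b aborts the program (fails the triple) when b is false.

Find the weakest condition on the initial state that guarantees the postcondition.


Working backward. After the program, on must hold.
Then branch requires ((!e) || on) && on; else branch requires on.
Before the if: ((done ==> e) ==> (((!e) || on) && on)) && ((!(done ==> e)) ==> on)
Before on := (!on) && ok: ((done ==> e) ==> (((!e) || ((!on) && ok)) && (!on) && ok)) && ((!(done ==> e)) ==> ((!on) && ok))
Before on := done || (!ok): ((done ==> e) ==> (((!e) || ((!(done || (!ok))) && ok)) && (!(done || (!ok))) && ok)) && ((!(done ==> e)) ==> ((!(done || (!ok))) && ok))
Answer: WP = ((done ==> e) ==> (((!e) || ((!(done || (!ok))) && ok)) && (!(done || (!ok))) && ok)) && ((!(done ==> e)) ==> ((!(done || (!ok))) && ok))


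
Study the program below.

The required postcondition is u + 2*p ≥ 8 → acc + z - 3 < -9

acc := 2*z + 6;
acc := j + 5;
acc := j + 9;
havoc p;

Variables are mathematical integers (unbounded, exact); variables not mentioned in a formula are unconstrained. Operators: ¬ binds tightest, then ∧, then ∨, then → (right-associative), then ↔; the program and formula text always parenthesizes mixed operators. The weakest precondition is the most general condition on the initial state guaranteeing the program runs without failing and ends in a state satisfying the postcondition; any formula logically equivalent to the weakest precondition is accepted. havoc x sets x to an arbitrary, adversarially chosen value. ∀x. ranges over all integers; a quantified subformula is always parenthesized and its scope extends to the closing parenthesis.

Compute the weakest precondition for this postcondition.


Working backward. After the program, the postcondition u + 2*p ≥ 8 → acc + z - 3 < -9 must hold; in canonical form it is 2*p + u ≥ 8 → acc + z < -6.
Before havoc p: ∀p_1. (2*p_1 + u ≥ 8 → acc + z < -6)
Before acc := j + 9: ∀p_1. (2*p_1 + u ≥ 8 → j + z < -15)
Before acc := j + 5: ∀p_1. (2*p_1 + u ≥ 8 → j + z < -15)
Before acc := 2*z + 6: ∀p_1. (2*p_1 + u ≥ 8 → j + z < -15)
Answer: WP = ∀p_1. (2*p_1 + u ≥ 8 → j + z < -15)


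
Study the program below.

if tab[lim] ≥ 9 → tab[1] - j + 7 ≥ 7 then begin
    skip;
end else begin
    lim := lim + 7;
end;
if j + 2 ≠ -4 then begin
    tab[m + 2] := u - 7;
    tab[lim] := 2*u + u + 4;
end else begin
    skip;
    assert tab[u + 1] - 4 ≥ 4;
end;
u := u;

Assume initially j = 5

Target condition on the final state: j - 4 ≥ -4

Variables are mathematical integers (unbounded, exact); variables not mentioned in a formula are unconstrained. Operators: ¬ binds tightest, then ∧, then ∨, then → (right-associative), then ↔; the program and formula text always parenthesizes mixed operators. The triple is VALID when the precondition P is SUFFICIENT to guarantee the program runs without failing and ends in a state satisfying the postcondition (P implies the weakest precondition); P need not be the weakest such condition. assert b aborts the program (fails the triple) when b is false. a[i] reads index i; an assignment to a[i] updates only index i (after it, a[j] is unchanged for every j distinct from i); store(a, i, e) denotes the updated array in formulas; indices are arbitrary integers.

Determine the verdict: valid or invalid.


Working backward. After the program, the postcondition j - 4 ≥ -4 must hold; in canonical form it is j ≥ 0.
Before u := u: j ≥ 0
Then branch requires j ≥ 0; else branch requires tab[u + 1] ≥ 8 ∧ j ≥ 0.
Before the if: (j ≠ -6 → j ≥ 0) ∧ ((¬(j ≠ -6)) → (tab[u + 1] ≥ 8 ∧ j ≥ 0))
Then branch requires (j ≠ -6 → j ≥ 0) ∧ ((¬(j ≠ -6)) → (tab[u + 1] ≥ 8 ∧ j ≥ 0)); else branch requires (j ≠ -6 → j ≥ 0) ∧ ((¬(j ≠ -6)) → (tab[u + 1] ≥ 8 ∧ j ≥ 0)).
Before the if: ((tab[lim] ≥ 9 → tab[1] ≥ j) → ((j ≠ -6 → j ≥ 0) ∧ ((¬(j ≠ -6)) → (tab[u + 1] ≥ 8 ∧ j ≥ 0)))) ∧ ((¬(tab[lim] ≥ 9 → tab[1] ≥ j)) → ((j ≠ -6 → j ≥ 0) ∧ ((¬(j ≠ -6)) → (tab[u + 1] ≥ 8 ∧ j ≥ 0))))
The weakest precondition is ((tab[lim] ≥ 9 → tab[1] ≥ j) → ((j ≠ -6 → j ≥ 0) ∧ ((¬(j ≠ -6)) → (tab[u + 1] ≥ 8 ∧ j ≥ 0)))) ∧ ((¬(tab[lim] ≥ 9 → tab[1] ≥ j)) → ((j ≠ -6 → j ≥ 0) ∧ ((¬(j ≠ -6)) → (tab[u + 1] ≥ 8 ∧ j ≥ 0)))).
Check whether j = 5 implies it.
Every state satisfying the precondition satisfies the weakest precondition: the implication holds.
Answer: valid


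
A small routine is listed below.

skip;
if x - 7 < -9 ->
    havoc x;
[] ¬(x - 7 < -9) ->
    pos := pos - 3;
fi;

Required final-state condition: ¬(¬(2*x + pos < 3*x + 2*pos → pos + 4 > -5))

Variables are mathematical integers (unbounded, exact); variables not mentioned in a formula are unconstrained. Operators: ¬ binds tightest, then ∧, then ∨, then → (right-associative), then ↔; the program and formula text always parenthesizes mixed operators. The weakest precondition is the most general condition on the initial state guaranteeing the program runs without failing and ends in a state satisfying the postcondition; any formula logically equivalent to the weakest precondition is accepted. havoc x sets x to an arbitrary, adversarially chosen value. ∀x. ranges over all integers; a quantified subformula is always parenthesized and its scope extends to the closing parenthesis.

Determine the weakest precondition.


Working backward. After the program, the postcondition ¬(¬(2*x + pos < 3*x + 2*pos → pos + 4 > -5)) must hold; in canonical form it is pos + x > 0 → pos > -9.
Then branch requires ∀x_1. (pos + x_1 > 0 → pos > -9); else branch requires pos + x > 3 → pos > -6.
Before the if: (x < -2 → (∀x_1. (pos + x_1 > 0 → pos > -9))) ∧ ((¬(x < -2)) → (pos + x > 3 → pos > -6))
Before skip: (x < -2 → (∀x_1. (pos + x_1 > 0 → pos > -9))) ∧ ((¬(x < -2)) → (pos + x > 3 → pos > -6))
Answer: WP = (x < -2 → (∀x_1. (pos + x_1 > 0 → pos > -9))) ∧ ((¬(x < -2)) → (pos + x > 3 → pos > -6))


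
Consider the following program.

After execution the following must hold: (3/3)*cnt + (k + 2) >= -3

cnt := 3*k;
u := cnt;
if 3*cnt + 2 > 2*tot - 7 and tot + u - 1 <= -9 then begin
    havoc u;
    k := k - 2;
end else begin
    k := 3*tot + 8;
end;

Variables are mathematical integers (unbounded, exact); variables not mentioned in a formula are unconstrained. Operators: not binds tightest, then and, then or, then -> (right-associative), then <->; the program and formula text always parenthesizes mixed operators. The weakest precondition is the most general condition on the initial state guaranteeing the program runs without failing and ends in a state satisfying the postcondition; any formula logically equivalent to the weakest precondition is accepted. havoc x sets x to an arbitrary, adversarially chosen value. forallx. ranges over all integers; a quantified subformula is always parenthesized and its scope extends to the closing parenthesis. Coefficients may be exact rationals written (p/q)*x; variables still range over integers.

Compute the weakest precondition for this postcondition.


Working backward. After the program, the postcondition (3/3)*cnt + (k + 2) >= -3 must hold; in canonical form it is cnt + k >= -5.
Then branch requires cnt + k >= -3; else branch requires cnt + 3*tot >= -13.
Before the if: ((3*cnt > 2*tot - 9 and tot + u <= -8) -> cnt + k >= -3) and ((not (3*cnt > 2*tot - 9 and tot + u <= -8)) -> cnt + 3*tot >= -13)
Before u := cnt: ((3*cnt > 2*tot - 9 and cnt + tot <= -8) -> cnt + k >= -3) and ((not (3*cnt > 2*tot - 9 and cnt + tot <= -8)) -> cnt + 3*tot >= -13)
Before cnt := 3*k: ((9*k > 2*tot - 9 and 3*k + tot <= -8) -> 4*k >= -3) and ((not (9*k > 2*tot - 9 and 3*k + tot <= -8)) -> 3*k + 3*tot >= -13)
Answer: WP = ((9*k > 2*tot - 9 and 3*k + tot <= -8) -> 4*k >= -3) and ((not (9*k > 2*tot - 9 and 3*k + tot <= -8)) -> 3*k + 3*tot >= -13)


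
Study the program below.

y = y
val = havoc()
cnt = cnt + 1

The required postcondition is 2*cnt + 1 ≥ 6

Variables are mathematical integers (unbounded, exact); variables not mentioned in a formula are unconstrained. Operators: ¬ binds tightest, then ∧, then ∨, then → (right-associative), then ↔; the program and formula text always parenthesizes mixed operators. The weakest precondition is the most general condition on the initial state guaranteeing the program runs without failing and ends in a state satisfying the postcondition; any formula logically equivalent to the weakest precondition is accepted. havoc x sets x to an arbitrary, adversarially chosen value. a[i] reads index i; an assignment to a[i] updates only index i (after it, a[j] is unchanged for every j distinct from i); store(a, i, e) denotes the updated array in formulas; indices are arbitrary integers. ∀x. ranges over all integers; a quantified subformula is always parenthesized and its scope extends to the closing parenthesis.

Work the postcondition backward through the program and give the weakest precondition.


Working backward. After the program, the postcondition 2*cnt + 1 ≥ 6 must hold; in canonical form it is 2*cnt ≥ 5.
Before cnt := cnt + 1: 2*cnt ≥ 3
Before havoc val: 2*cnt ≥ 3
Before y := y: 2*cnt ≥ 3
Answer: WP = 2*cnt ≥ 3


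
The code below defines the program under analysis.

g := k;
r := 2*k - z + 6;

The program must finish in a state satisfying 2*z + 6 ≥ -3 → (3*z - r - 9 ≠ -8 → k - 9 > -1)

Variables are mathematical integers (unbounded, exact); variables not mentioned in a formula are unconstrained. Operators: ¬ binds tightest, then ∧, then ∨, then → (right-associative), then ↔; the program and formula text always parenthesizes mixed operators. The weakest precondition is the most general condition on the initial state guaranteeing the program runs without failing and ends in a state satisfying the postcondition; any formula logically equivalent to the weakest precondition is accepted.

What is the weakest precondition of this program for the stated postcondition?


Working backward. After the program, the postcondition 2*z + 6 ≥ -3 → (3*z - r - 9 ≠ -8 → k - 9 > -1) must hold; in canonical form it is 2*z ≥ -9 → (3*z ≠ r + 1 → k > 8).
Before r := 2*k - z + 6: 2*z ≥ -9 → (4*z ≠ 2*k + 7 → k > 8)
Before g := k: 2*z ≥ -9 → (4*z ≠ 2*k + 7 → k > 8)
Answer: WP = 2*z ≥ -9 → (4*z ≠ 2*k + 7 → k > 8)


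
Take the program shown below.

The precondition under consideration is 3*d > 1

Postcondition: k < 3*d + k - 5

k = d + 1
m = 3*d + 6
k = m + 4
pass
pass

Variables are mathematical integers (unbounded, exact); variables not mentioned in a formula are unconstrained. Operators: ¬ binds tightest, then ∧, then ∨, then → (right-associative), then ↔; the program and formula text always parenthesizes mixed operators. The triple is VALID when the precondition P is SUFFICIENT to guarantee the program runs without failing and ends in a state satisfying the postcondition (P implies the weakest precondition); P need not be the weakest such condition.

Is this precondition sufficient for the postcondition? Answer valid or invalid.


Working backward. After the program, the postcondition k < 3*d + k - 5 must hold; in canonical form it is 3*d > 5.
Before skip: 3*d > 5
Before skip: 3*d > 5
Before k := m + 4: 3*d > 5
Before m := 3*d + 6: 3*d > 5
Before k := d + 1: 3*d > 5
The weakest precondition is 3*d > 5.
Check whether 3*d > 1 implies it.
Countermodel: at the initial state d = 1, the precondition holds but the weakest precondition fails.
Answer: invalid


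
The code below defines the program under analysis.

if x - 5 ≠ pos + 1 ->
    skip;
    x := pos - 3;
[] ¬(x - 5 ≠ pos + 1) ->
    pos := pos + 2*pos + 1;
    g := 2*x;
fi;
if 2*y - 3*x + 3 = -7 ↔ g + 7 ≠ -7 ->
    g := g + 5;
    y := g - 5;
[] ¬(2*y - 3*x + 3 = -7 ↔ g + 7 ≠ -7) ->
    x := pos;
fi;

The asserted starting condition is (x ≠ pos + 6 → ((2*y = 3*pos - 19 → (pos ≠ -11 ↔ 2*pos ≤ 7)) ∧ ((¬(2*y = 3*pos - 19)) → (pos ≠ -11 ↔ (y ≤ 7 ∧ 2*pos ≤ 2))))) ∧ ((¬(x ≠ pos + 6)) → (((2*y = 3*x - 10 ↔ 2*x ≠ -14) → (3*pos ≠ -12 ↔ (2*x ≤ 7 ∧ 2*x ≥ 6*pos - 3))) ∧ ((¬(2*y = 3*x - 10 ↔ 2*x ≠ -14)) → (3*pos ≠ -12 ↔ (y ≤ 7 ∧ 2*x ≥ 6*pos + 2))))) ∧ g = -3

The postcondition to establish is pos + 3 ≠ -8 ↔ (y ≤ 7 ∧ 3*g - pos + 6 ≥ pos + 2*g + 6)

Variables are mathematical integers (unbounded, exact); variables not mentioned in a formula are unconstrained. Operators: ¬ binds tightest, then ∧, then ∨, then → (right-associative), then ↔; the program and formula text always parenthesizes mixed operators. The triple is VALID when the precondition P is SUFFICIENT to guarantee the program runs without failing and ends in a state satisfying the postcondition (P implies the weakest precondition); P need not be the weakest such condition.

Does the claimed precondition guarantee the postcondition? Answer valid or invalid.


Working backward. After the program, the postcondition pos + 3 ≠ -8 ↔ (y ≤ 7 ∧ 3*g - pos + 6 ≥ pos + 2*g + 6) must hold; in canonical form it is pos ≠ -11 ↔ (y ≤ 7 ∧ g ≥ 2*pos).
Then branch requires pos ≠ -11 ↔ (g ≤ 7 ∧ g ≥ 2*pos - 5); else branch requires pos ≠ -11 ↔ (y ≤ 7 ∧ g ≥ 2*pos).
Before the if: ((2*y = 3*x - 10 ↔ g ≠ -14) → (pos ≠ -11 ↔ (g ≤ 7 ∧ g ≥ 2*pos - 5))) ∧ ((¬(2*y = 3*x - 10 ↔ g ≠ -14)) → (pos ≠ -11 ↔ (y ≤ 7 ∧ g ≥ 2*pos)))
Then branch requires ((2*y = 3*pos - 19 ↔ g ≠ -14) → (pos ≠ -11 ↔ (g ≤ 7 ∧ g ≥ 2*pos - 5))) ∧ ((¬(2*y = 3*pos - 19 ↔ g ≠ -14)) → (pos ≠ -11 ↔ (y ≤ 7 ∧ g ≥ 2*pos))); else branch requires ((2*y = 3*x - 10 ↔ 2*x ≠ -14) → (3*pos ≠ -12 ↔ (2*x ≤ 7 ∧ 2*x ≥ 6*pos - 3))) ∧ ((¬(2*y = 3*x - 10 ↔ 2*x ≠ -14)) → (3*pos ≠ -12 ↔ (y ≤ 7 ∧ 2*x ≥ 6*pos + 2))).
Before the if: (x ≠ pos + 6 → (((2*y = 3*pos - 19 ↔ g ≠ -14) → (pos ≠ -11 ↔ (g ≤ 7 ∧ g ≥ 2*pos - 5))) ∧ ((¬(2*y = 3*pos - 19 ↔ g ≠ -14)) → (pos ≠ -11 ↔ (y ≤ 7 ∧ g ≥ 2*pos))))) ∧ ((¬(x ≠ pos + 6)) → (((2*y = 3*x - 10 ↔ 2*x ≠ -14) → (3*pos ≠ -12 ↔ (2*x ≤ 7 ∧ 2*x ≥ 6*pos - 3))) ∧ ((¬(2*y = 3*x - 10 ↔ 2*x ≠ -14)) → (3*pos ≠ -12 ↔ (y ≤ 7 ∧ 2*x ≥ 6*pos + 2)))))
The weakest precondition is (x ≠ pos + 6 → (((2*y = 3*pos - 19 ↔ g ≠ -14) → (pos ≠ -11 ↔ (g ≤ 7 ∧ g ≥ 2*pos - 5))) ∧ ((¬(2*y = 3*pos - 19 ↔ g ≠ -14)) → (pos ≠ -11 ↔ (y ≤ 7 ∧ g ≥ 2*pos))))) ∧ ((¬(x ≠ pos + 6)) → (((2*y = 3*x - 10 ↔ 2*x ≠ -14) → (3*pos ≠ -12 ↔ (2*x ≤ 7 ∧ 2*x ≥ 6*pos - 3))) ∧ ((¬(2*y = 3*x - 10 ↔ 2*x ≠ -14)) → (3*pos ≠ -12 ↔ (y ≤ 7 ∧ 2*x ≥ 6*pos + 2))))).
Check whether (x ≠ pos + 6 → ((2*y = 3*pos - 19 → (pos ≠ -11 ↔ 2*pos ≤ 7)) ∧ ((¬(2*y = 3*pos - 19)) → (pos ≠ -11 ↔ (y ≤ 7 ∧ 2*pos ≤ 2))))) ∧ ((¬(x ≠ pos + 6)) → (((2*y = 3*x - 10 ↔ 2*x ≠ -14) → (3*pos ≠ -12 ↔ (2*x ≤ 7 ∧ 2*x ≥ 6*pos - 3))) ∧ ((¬(2*y = 3*x - 10 ↔ 2*x ≠ -14)) → (3*pos ≠ -12 ↔ (y ≤ 7 ∧ 2*x ≥ 6*pos + 2))))) ∧ g = -3 implies it.
Countermodel: at the initial state g = -3, pos = 0, x = 7, y = -10, the precondition holds but the weakest precondition fails.
Answer: invalid


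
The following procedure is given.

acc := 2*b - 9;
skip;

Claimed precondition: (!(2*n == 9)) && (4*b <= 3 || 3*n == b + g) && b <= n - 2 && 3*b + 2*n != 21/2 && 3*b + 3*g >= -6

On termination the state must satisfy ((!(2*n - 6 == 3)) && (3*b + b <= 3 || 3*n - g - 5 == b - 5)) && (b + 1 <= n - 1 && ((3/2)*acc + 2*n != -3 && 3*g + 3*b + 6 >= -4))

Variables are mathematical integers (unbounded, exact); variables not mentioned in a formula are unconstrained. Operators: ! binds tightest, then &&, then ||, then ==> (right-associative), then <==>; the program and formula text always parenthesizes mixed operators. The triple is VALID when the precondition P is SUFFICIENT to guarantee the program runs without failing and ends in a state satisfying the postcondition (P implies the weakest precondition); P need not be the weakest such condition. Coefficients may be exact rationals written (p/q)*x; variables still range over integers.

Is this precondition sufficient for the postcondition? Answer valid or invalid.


Working backward. After the program, the postcondition ((!(2*n - 6 == 3)) && (3*b + b <= 3 || 3*n - g - 5 == b - 5)) && (b + 1 <= n - 1 && ((3/2)*acc + 2*n != -3 && 3*g + 3*b + 6 >= -4)) must hold; in canonical form it is (!(2*n == 9)) && (4*b <= 3 || 3*n == b + g) && b <= n - 2 && (3/2)*acc + 2*n != -3 && 3*b + 3*g >= -10.
Before skip: (!(2*n == 9)) && (4*b <= 3 || 3*n == b + g) && b <= n - 2 && (3/2)*acc + 2*n != -3 && 3*b + 3*g >= -10
Before acc := 2*b - 9: (!(2*n == 9)) && (4*b <= 3 || 3*n == b + g) && b <= n - 2 && 3*b + 2*n != 21/2 && 3*b + 3*g >= -10
The weakest precondition is (!(2*n == 9)) && (4*b <= 3 || 3*n == b + g) && b <= n - 2 && 3*b + 2*n != 21/2 && 3*b + 3*g >= -10.
Check whether (!(2*n == 9)) && (4*b <= 3 || 3*n == b + g) && b <= n - 2 && 3*b + 2*n != 21/2 && 3*b + 3*g >= -6 implies it.
Every state satisfying the precondition satisfies the weakest precondition: the implication holds.
Answer: valid


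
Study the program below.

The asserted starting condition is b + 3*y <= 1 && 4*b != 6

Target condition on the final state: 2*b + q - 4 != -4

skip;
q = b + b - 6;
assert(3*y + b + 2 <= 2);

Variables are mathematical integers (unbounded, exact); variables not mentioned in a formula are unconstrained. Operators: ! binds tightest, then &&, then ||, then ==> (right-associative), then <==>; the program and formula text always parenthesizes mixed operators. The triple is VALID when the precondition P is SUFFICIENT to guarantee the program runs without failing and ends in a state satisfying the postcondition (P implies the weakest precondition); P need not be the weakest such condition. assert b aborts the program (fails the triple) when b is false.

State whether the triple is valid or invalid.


Working backward. After the program, the postcondition 2*b + q - 4 != -4 must hold; in canonical form it is 2*b + q != 0.
Before assert 3*y + b + 2 <= 2: b + 3*y <= 0 && 2*b + q != 0
Before q := b + b - 6: b + 3*y <= 0 && 4*b != 6
Before skip: b + 3*y <= 0 && 4*b != 6
The weakest precondition is b + 3*y <= 0 && 4*b != 6.
Check whether b + 3*y <= 1 && 4*b != 6 implies it.
Countermodel: at the initial state b = 1, y = 0, the precondition holds but the weakest precondition fails.
Answer: invalid


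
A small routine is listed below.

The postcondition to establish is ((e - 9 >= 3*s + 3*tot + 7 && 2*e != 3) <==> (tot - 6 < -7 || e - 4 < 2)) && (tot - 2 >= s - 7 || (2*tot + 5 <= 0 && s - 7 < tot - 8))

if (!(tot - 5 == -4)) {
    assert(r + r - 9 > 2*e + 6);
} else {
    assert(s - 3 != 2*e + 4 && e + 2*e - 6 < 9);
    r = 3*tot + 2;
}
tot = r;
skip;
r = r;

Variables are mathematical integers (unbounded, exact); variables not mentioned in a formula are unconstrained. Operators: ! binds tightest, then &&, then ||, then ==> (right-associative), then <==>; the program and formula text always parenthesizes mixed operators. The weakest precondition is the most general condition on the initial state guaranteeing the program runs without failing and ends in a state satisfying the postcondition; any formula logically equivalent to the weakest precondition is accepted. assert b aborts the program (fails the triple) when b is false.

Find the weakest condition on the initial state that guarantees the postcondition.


Working backward. After the program, the postcondition ((e - 9 >= 3*s + 3*tot + 7 && 2*e != 3) <==> (tot - 6 < -7 || e - 4 < 2)) && (tot - 2 >= s - 7 || (2*tot + 5 <= 0 && s - 7 < tot - 8)) must hold; in canonical form it is ((e >= 3*s + 3*tot + 16 && 2*e != 3) <==> (tot < -1 || e < 6)) && (tot >= s - 5 || (2*tot <= -5 && s < tot - 1)).
Before r := r: ((e >= 3*s + 3*tot + 16 && 2*e != 3) <==> (tot < -1 || e < 6)) && (tot >= s - 5 || (2*tot <= -5 && s < tot - 1))
Before skip: ((e >= 3*s + 3*tot + 16 && 2*e != 3) <==> (tot < -1 || e < 6)) && (tot >= s - 5 || (2*tot <= -5 && s < tot - 1))
Before tot := r: ((e >= 3*r + 3*s + 16 && 2*e != 3) <==> (r < -1 || e < 6)) && (r >= s - 5 || (2*r <= -5 && s < r - 1))
Then branch requires 2*r > 2*e + 15 && ((e >= 3*r + 3*s + 16 && 2*e != 3) <==> (r < -1 || e < 6)) && (r >= s - 5 || (2*r <= -5 && s < r - 1)); else branch requires s != 2*e + 7 && 3*e < 15 && ((e >= 3*s + 9*tot + 22 && 2*e != 3) <==> (3*tot < -3 || e < 6)) && (3*tot >= s - 7 || (6*tot <= -9 && s < 3*tot + 1)).
Before the if: ((!(tot == 1)) ==> (2*r > 2*e + 15 && ((e >= 3*r + 3*s + 16 && 2*e != 3) <==> (r < -1 || e < 6)) && (r >= s - 5 || (2*r <= -5 && s < r - 1)))) && (tot == 1 ==> (s != 2*e + 7 && 3*e < 15 && ((e >= 3*s + 9*tot + 22 && 2*e != 3) <==> (3*tot < -3 || e < 6)) && (3*tot >= s - 7 || (6*tot <= -9 && s < 3*tot + 1))))
Answer: WP = ((!(tot == 1)) ==> (2*r > 2*e + 15 && ((e >= 3*r + 3*s + 16 && 2*e != 3) <==> (r < -1 || e < 6)) && (r >= s - 5 || (2*r <= -5 && s < r - 1)))) && (tot == 1 ==> (s != 2*e + 7 && 3*e < 15 && ((e >= 3*s + 9*tot + 22 && 2*e != 3) <==> (3*tot < -3 || e < 6)) && (3*tot >= s - 7 || (6*tot <= -9 && s < 3*tot + 1))))


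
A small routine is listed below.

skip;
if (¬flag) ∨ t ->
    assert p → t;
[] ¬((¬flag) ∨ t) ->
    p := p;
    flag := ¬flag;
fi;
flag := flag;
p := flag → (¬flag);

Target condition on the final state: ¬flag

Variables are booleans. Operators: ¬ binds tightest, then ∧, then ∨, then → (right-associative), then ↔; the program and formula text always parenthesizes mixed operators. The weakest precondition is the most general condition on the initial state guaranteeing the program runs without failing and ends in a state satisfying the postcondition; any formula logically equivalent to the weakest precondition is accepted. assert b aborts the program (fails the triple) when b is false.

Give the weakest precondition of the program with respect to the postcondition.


Working backward. After the program, ¬flag must hold.
Before p := flag → (¬flag): ¬flag
Before flag := flag: ¬flag
Then branch requires (p → t) ∧ (¬flag); else branch requires flag.
Before the if: (((¬flag) ∨ t) → ((p → t) ∧ (¬flag))) ∧ ((¬((¬flag) ∨ t)) → flag)
Before skip: (((¬flag) ∨ t) → ((p → t) ∧ (¬flag))) ∧ ((¬((¬flag) ∨ t)) → flag)
Answer: WP = (((¬flag) ∨ t) → ((p → t) ∧ (¬flag))) ∧ ((¬((¬flag) ∨ t)) → flag)
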